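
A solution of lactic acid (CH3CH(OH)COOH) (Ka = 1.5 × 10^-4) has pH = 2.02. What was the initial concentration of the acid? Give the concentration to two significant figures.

C₀ = 6.2 × 10^-1 M

[H+] = 10^(-2.02) = 9.55 × 10^-3 M = x
Ka = x²/(C₀ − x) ⇒ C₀ = x + x²/Ka
C₀ = 9.55 × 10^-3 + (9.55 × 10^-3)²/(1.5 × 10^-4) = 6.18 × 10^-1 M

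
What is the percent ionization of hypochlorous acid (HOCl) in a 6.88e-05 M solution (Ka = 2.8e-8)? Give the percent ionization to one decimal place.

2.0%

HOCl ⇌ OCl- + H+; let x = [H+] at equilibrium.
x ≈ √(Ka·C₀) = √(2.8 × 10^-8 × 6.88e-05) = 1.39 × 10^-6 M
% ionization = x/C₀ × 100% = 1.39 × 10^-6/6.88e-05 × 100% = 2.0%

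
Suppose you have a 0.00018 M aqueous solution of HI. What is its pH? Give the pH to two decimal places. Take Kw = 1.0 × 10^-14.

pH = 3.74

HI is a strong acid and dissociates completely, so [H+] = 0.00018 M.
pH = -log(0.00018) = 3.74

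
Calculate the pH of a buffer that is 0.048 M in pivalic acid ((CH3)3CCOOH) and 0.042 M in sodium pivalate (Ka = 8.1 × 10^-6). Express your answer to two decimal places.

pH = 5.03

pKa = −log(8.1 × 10^-6) = 5.092
pH = pKa + log([A⁻]/[HA]) = 5.092 + log(0.042/0.048)
pH = 5.092 + (-0.058) = 5.03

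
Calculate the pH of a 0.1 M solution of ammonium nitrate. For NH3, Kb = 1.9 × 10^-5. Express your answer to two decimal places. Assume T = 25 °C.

NH4+ is the conjugate acid of the weak base NH3.
Ka = Kw/Kb = 1.0×10^-14 / 1.9 × 10^-5 = 5.26 × 10^-10
From the ICE table, Ka = x²/(0.1 − x) = 5.26 × 10^-10.
Assume x ≪ 0.1: x ≈ √(5.26 × 10^-10 × 0.1) = 7.25 × 10^-6 M
(x/C₀ = 0.0073% < 5%, so the approximation holds.)
pH = −log(7.25 × 10^-6) = 5.14

pH = 5.14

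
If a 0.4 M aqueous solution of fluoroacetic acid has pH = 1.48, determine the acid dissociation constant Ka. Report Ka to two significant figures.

Ka = 3.0 × 10^-3

[H+] = 10^(-1.48) = 3.31 × 10^-2 M
At equilibrium [HA] = 0.4 − 3.31 × 10^-2 = 3.67 × 10^-1 M
Ka = [H+][A-]/[HA] = (3.31 × 10^-2)² / 3.67 × 10^-1 = 3.0 × 10^-3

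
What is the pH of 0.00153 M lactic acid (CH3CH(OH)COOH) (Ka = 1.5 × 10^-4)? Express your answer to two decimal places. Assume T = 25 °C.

CH3CH(OH)COOH ⇌ CH3CH(OH)COO- + H+
Ka = x²/(0.00153 − x) = 1.5 × 10^-4
The 5% rule fails; solving x² + Ka·x − Ka·C₀ = 0 exactly:
x = [−0.00015 + √(0.00015² + 9.18e-07)]/2 = 4.10 × 10^-4 M
pH = −log[H+] = −log(4.10 × 10^-4) = 3.39

pH = 3.39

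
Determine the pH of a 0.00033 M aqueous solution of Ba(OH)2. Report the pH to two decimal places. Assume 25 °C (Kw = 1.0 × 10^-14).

Ba(OH)2 is a strong base (each formula unit releases 2 OH-); [OH-] = 0.00066 M.
pOH = -log(0.00066) = 3.18
pH = 14.00 - 3.18 = 10.82

pH = 10.82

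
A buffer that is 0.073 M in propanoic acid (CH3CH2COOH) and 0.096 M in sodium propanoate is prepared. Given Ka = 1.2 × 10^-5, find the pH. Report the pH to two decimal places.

pKa = −log(1.2 × 10^-5) = 4.921
pH = pKa + log([A⁻]/[HA]) = 4.921 + log(0.096/0.073)
pH = 4.921 + (+0.119) = 5.04

pH = 5.04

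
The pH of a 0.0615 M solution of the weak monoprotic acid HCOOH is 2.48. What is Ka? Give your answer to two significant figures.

[H+] = 10^(-2.48) = 3.31 × 10^-3 M
At equilibrium [HA] = 0.0615 − 3.31 × 10^-3 = 5.82 × 10^-2 M
Ka = [H+][A-]/[HA] = (3.31 × 10^-3)² / 5.82 × 10^-2 = 1.9 × 10^-4

Ka = 1.9 × 10^-4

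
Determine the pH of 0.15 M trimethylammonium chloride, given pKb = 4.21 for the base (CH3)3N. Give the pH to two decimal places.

(CH3)3NH+ is the conjugate acid of the weak base (CH3)3N.
Kb = 10^(−4.21) = 6.17 × 10^-5
Ka = Kw/Kb = 1.0×10^-14 / 6.17 × 10^-5 = 1.62 × 10^-10
From the ICE table, Ka = [H+]²/(0.15 − [H+]) = 1.62 × 10^-10.
Neglecting [H+] in the denominator: [H+] = √(1.62 × 10^-10 × 0.15) = 4.93 × 10^-6 M
Check: 0.0033% ionized — well under 5%, approximation valid.
pH = −log(4.93 × 10^-6) = 5.31

pH = 5.31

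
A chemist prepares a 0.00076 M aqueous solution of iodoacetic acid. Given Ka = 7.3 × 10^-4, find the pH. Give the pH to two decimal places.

ICH2COOH ⇌ ICH2COO- + H+
Let x = [H+] at equilibrium. Ka = x²/(0.00076 − x).
x is not negligible relative to C₀; solve x² + 0.00073·x − 5.55e-07 = 0.
x = (−Ka + √(Ka² + 4·Ka·C₀))/2 = 4.64 × 10^-4 M
pH = −log[H+] = −log(4.64 × 10^-4) = 3.33

pH = 3.33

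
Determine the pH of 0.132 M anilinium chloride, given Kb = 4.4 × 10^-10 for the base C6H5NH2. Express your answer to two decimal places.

pH = 2.76

C6H5NH3+ is the conjugate acid of the weak base C6H5NH2.
Ka = Kw/Kb = 1.0×10^-14 / 4.4 × 10^-10 = 2.27 × 10^-5
Ka = [H+]²/(0.132 − [H+]) = 2.27 × 10^-5
Assume [H+] ≪ 0.132: [H+] ≈ √(2.27 × 10^-5 × 0.132) = 1.73 × 10^-3 M
([H+]/C₀ = 1.3% < 5%, so the approximation holds.)
pH = −log(1.73 × 10^-3) = 2.76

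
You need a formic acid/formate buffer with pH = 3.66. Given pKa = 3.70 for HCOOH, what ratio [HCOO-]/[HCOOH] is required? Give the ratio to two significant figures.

ratio = 0.91

pH = pKa + log(r) ⇒ log(r) = 3.66 − 3.70 = -0.04
r = [HCOO-]/[HCOOH] = 10^(-0.04) = 0.912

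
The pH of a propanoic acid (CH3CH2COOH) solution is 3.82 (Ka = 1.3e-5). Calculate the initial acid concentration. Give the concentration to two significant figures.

[H+] = 10^(-3.82) = 1.51 × 10^-4 M = x
Ka = x²/(C₀ − x) ⇒ C₀ = x + x²/Ka
C₀ = 1.51 × 10^-4 + (1.51 × 10^-4)²/(1.3 × 10^-5) = 1.90 × 10^-3 M

C₀ = 1.9 × 10^-3 M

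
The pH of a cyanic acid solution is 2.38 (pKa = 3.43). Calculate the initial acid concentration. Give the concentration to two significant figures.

C₀ = 5.1 × 10^-2 M

[H+] = 10^(-2.38) = 4.17 × 10^-3 M = x
Ka = 10^(−3.43) = 3.72 × 10^-4
Ka = x²/(C₀ − x) ⇒ C₀ = x + x²/Ka
C₀ = 4.17 × 10^-3 + (4.17 × 10^-3)²/(3.72 × 10^-4) = 5.09 × 10^-2 M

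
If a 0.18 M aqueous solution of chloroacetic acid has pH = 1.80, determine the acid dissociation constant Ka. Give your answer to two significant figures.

Ka = 1.5 × 10^-3

[H+] = 10^(-1.80) = 1.58 × 10^-2 M
At equilibrium [HA] = 0.18 − 1.58 × 10^-2 = 1.64 × 10^-1 M
Ka = [H+][A-]/[HA] = (1.58 × 10^-2)² / 1.64 × 10^-1 = 1.5 × 10^-3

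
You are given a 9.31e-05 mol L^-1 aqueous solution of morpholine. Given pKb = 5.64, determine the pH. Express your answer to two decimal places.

pH = 9.13

C4H8ONH + H2O ⇌ C4H8ONH2+ + OH-
Kb = 10^(−5.64) = 2.29 × 10^-6
From the ICE table, Kb = x²/(9.31e-05 − x) = 2.29 × 10^-6.
Here C₀/Kb ≈ 40.7, so the small-x approximation fails. Use the quadratic:
x = (−Kb + √(Kb² + 4·Kb·C₀))/2 = 1.35 × 10^-5 M
pOH = −log(1.35 × 10^-5) = 4.87; pH = 14.00 − 4.87 = 9.13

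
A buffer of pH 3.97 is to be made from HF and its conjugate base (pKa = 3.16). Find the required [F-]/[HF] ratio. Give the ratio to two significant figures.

pH = pKa + log(r) ⇒ log(r) = 3.97 − 3.16 = +0.81
r = [F-]/[HF] = 10^(+0.81) = 6.46

ratio = 6.5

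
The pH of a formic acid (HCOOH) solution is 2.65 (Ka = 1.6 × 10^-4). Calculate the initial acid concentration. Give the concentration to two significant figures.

C₀ = 3.4 × 10^-2 M

[H+] = 10^(-2.65) = 2.24 × 10^-3 M = x
Ka = x²/(C₀ − x) ⇒ C₀ = x + x²/Ka
C₀ = 2.24 × 10^-3 + (2.24 × 10^-3)²/(1.6 × 10^-4) = 3.36 × 10^-2 M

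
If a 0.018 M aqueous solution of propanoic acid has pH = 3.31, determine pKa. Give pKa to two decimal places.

pKa = 4.86

[H+] = 10^(-3.31) = 4.90 × 10^-4 M
At equilibrium [HA] = 0.018 − 4.90 × 10^-4 = 1.75 × 10^-2 M
Ka = [H+][A-]/[HA] = (4.90 × 10^-4)² / 1.75 × 10^-2 = 1.37 × 10^-5
pKa = -log(1.37 × 10^-5) = 4.86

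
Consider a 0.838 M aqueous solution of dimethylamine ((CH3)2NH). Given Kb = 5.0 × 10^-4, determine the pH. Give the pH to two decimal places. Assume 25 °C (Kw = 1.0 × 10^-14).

pH = 12.31

(CH3)2NH + H2O ⇌ (CH3)2NH2+ + OH-
From the ICE table, Kb = [OH-]²/(0.838 − [OH-]) = 5.0 × 10^-4.
Since Kb ≪ C₀, [OH-] ≈ √(Kb·C₀) = 2.05 × 10^-2 M.
([OH-]/C₀ = 2.4% < 5%, so the approximation holds.)
pOH = 1.69, so pH = 14.00 − pOH = 12.31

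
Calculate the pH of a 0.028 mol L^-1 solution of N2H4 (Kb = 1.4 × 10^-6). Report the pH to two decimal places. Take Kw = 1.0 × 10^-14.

N2H4 + H2O ⇌ N2H5+ + OH-
From the ICE table, Kb = [OH-]²/(0.028 − [OH-]) = 1.4 × 10^-6.
Neglecting [OH-] in the denominator: [OH-] = √(1.4 × 10^-6 × 0.028) = 1.98 × 10^-4 M
Check: 0.71% ionized — well under 5%, approximation valid.
pOH = 3.70, so pH = 14.00 − pOH = 10.30

pH = 10.30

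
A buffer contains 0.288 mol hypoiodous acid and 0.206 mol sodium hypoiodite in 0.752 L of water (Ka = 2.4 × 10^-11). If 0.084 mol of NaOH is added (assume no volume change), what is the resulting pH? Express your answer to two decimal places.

pH = 10.77

OH- converts HOI to OI-: HOI → 0.204 mol, OI- → 0.29 mol.
pKa = −log(2.4 × 10^-11) = 10.620
pH = pKa + log([A⁻]/[HA]) = 10.620 + log(0.29/0.204) = 10.620 +0.153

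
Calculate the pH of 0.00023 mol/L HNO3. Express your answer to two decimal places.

pH = 3.64

HNO3 is a strong acid and dissociates completely, so [H+] = 0.00023 M.
pH = -log(0.00023) = 3.64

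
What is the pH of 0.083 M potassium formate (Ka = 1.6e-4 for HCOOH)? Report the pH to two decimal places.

pH = 8.36

HCOO- is the conjugate base of the weak acid HCOOH.
Kb = Kw/Ka = 1.0×10^-14 / 1.6 × 10^-4 = 6.25 × 10^-11
Kb = [OH-]²/(0.083 − [OH-]) = 6.25 × 10^-11
Neglecting [OH-] in the denominator: [OH-] = √(6.25 × 10^-11 × 0.083) = 2.28 × 10^-6 M
([OH-]/C₀ = 0.0027% < 5%, so the approximation holds.)
pOH = −log(2.28 × 10^-6) = 5.64; pH = 14.00 − 5.64 = 8.36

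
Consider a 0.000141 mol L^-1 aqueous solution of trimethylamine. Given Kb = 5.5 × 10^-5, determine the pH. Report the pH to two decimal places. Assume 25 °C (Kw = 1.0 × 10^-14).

pH = 9.81

(CH3)3N + H2O ⇌ (CH3)3NH+ + OH-
Let x = [OH-] at equilibrium. Kb = x²/(0.000141 − x).
x is not negligible relative to C₀; solve x² + 5.5e-05·x − 7.76e-09 = 0.
x = [−5.5e-05 + √(5.5e-05² + 3.1e-08)]/2 = 6.48 × 10^-5 M
pOH = 4.19, so pH = 14.00 − pOH = 9.81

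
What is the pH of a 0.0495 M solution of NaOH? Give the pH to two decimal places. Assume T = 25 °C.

pH = 12.69

NaOH is a strong base; [OH-] = 0.0495 M.
pOH = -log(0.0495) = 1.31
pH = 14.00 - 1.31 = 12.69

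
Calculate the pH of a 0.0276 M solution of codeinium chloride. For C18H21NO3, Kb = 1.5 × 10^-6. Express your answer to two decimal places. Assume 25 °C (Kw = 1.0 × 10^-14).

pH = 4.87

C18H22NO3+ is the conjugate acid of the weak base C18H21NO3.
Ka = Kw/Kb = 1.0×10^-14 / 1.5 × 10^-6 = 6.67 × 10^-9
From the ICE table, Ka = [H+]²/(0.0276 − [H+]) = 6.67 × 10^-9.
Neglecting [H+] in the denominator: [H+] = √(6.67 × 10^-9 × 0.0276) = 1.36 × 10^-5 M
Check: 0.049% ionized — well under 5%, approximation valid.
pH = −log[H+] = −log(1.36 × 10^-5) = 4.87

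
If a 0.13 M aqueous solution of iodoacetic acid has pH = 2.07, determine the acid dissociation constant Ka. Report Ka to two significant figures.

[H+] = 10^(-2.07) = 8.51 × 10^-3 M
At equilibrium [HA] = 0.13 − 8.51 × 10^-3 = 1.21 × 10^-1 M
Ka = [H+][A-]/[HA] = (8.51 × 10^-3)² / 1.21 × 10^-1 = 6.0 × 10^-4

Ka = 6.0 × 10^-4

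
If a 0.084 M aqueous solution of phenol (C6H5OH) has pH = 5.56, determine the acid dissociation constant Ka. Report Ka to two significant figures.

Ka = 9.0 × 10^-11

[H+] = 10^(-5.56) = 2.75 × 10^-6 M
At equilibrium [HA] = 0.084 − 2.75 × 10^-6 = 8.40 × 10^-2 M
Ka = [H+][A-]/[HA] = (2.75 × 10^-6)² / 8.40 × 10^-2 = 9.0 × 10^-11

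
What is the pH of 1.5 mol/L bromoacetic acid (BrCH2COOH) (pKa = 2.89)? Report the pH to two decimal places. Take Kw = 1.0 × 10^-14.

pH = 1.36

BrCH2COOH ⇌ BrCH2COO- + H+
Ka = 10^(−2.89) = 1.29 × 10^-3
Ka = [H+]²/(1.5 − [H+]) = 1.29 × 10^-3
Since Ka ≪ C₀, [H+] ≈ √(Ka·C₀) = 4.40 × 10^-2 M.
pH = −log(4.40 × 10^-2) = 1.36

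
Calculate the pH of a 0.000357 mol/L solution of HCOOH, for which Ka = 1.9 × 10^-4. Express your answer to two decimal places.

HCOOH ⇌ HCOO- + H+
Let x = [H+] at equilibrium. Ka = x²/(0.000357 − x).
Here C₀/Ka ≈ 1.88, so the small-x approximation fails. Use the quadratic:
x = [−0.00019 + √(0.00019² + 2.71e-07)]/2 = 1.82 × 10^-4 M
pH = −log[H+] = −log(1.82 × 10^-4) = 3.74

pH = 3.74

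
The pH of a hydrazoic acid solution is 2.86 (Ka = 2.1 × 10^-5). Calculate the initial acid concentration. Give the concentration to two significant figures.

C₀ = 9.2 × 10^-2 M

[H+] = 10^(-2.86) = 1.38 × 10^-3 M = x
Ka = x²/(C₀ − x) ⇒ C₀ = x + x²/Ka
C₀ = 1.38 × 10^-3 + (1.38 × 10^-3)²/(2.1 × 10^-5) = 9.21 × 10^-2 M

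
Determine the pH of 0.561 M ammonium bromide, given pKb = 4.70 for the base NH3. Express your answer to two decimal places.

NH4+ is the conjugate acid of the weak base NH3.
Kb = 10^(−4.70) = 2.00 × 10^-5
Ka = Kw/Kb = 1.0×10^-14 / 2.00 × 10^-5 = 5.00 × 10^-10
From the ICE table, Ka = x²/(0.561 − x) = 5.00 × 10^-10.
Assume x ≪ 0.561: x ≈ √(5.00 × 10^-10 × 0.561) = 1.67 × 10^-5 M
(x/C₀ = 0.003% < 5%, so the approximation holds.)
pH = −log(1.67 × 10^-5) = 4.78

pH = 4.78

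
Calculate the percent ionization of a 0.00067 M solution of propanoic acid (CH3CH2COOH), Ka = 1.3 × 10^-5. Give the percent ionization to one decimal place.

13.0%

CH3CH2COOH ⇌ CH3CH2COO- + H+; let x = [H+] at equilibrium.
Ka = x²/(C₀ − x); solving the quadratic gives x = 8.71 × 10^-5 M.
Fraction ionized = 8.71 × 10^-5 / 0.00067 = 0.1300 → 13.0%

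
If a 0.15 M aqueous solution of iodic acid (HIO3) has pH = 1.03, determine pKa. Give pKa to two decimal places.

pKa = 0.81

[H+] = 10^(-1.03) = 9.33 × 10^-2 M
At equilibrium [HA] = 0.15 − 9.33 × 10^-2 = 5.67 × 10^-2 M
Ka = [H+][A-]/[HA] = (9.33 × 10^-2)² / 5.67 × 10^-2 = 1.54 × 10^-1
pKa = -log(1.54 × 10^-1) = 0.81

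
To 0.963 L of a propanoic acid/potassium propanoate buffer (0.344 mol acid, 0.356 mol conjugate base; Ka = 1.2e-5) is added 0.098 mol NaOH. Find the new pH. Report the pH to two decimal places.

pH = 5.19

After neutralization: n(CH3CH2COOH) = 0.246 mol, n(CH3CH2COO-) = 0.454 mol.
pKa = −log(1.2 × 10^-5) = 4.921
pH = pKa + log([A⁻]/[HA]) = 4.921 + log(0.454/0.246) = 4.921 +0.266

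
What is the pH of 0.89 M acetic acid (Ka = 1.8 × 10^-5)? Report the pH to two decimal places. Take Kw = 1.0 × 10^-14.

CH3COOH ⇌ CH3COO- + H+
Ka = [H+]²/(0.89 − [H+]) = 1.8 × 10^-5
Neglecting [H+] in the denominator: [H+] = √(1.8 × 10^-5 × 0.89) = 4.00 × 10^-3 M
pH = −log[H+] = −log(4.00 × 10^-3) = 2.40

pH = 2.40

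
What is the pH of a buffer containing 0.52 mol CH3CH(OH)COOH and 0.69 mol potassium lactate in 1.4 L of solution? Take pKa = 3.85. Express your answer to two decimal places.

pH = 3.97

pH = pKa + log([A⁻]/[HA]) = 3.85 + log(0.69/0.52)
pH = 3.85 + (+0.123) = 3.97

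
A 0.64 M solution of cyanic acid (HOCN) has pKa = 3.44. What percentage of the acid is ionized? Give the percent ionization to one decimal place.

2.4%

HOCN ⇌ OCN- + H+; let x = [H+] at equilibrium.
Ka = 10^(−3.44) = 3.63 × 10^-4
x ≈ √(Ka·C₀) = √(3.63 × 10^-4 × 0.64) = 1.52 × 10^-2 M
% ionization = x/C₀ × 100% = 1.52 × 10^-2/0.64 × 100% = 2.4%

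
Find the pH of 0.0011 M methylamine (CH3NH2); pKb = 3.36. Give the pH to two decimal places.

pH = 10.71

CH3NH2 + H2O ⇌ CH3NH3+ + OH-
Kb = 10^(−3.36) = 4.37 × 10^-4
Kb = [OH-]²/(0.0011 − [OH-]) = 4.37 × 10^-4
The 5% rule fails; solving [OH-]² + Kb·[OH-] − Kb·C₀ = 0 exactly:
[OH-] = (−Kb + √(Kb² + 4·Kb·C₀))/2 = 5.08 × 10^-4 M
pOH = 3.29, so pH = 14.00 − pOH = 10.71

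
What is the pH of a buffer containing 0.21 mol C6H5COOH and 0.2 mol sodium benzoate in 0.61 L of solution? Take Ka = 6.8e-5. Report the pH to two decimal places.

pKa = −log(6.8 × 10^-5) = 4.167
Henderson–Hasselbalch: pH = pKa + log([C6H5COO-]/[C6H5COOH]) = 4.167 + log(0.2/0.21)
pH = 4.167 + (-0.021) = 4.15

pH = 4.15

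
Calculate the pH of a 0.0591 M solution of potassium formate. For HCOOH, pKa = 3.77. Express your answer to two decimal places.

pH = 8.27

HCOO- is the conjugate base of the weak acid HCOOH.
Ka = 10^(−3.77) = 1.70 × 10^-4
Kb = Kw/Ka = 1.0×10^-14 / 1.70 × 10^-4 = 5.88 × 10^-11
Kb = x²/(0.0591 − x) = 5.88 × 10^-11
Since Kb ≪ C₀, x ≈ √(Kb·C₀) = 1.86 × 10^-6 M.
pOH = 5.73, so pH = 14.00 − pOH = 8.27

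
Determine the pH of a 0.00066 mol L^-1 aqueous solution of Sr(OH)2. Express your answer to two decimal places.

pH = 11.12

Sr(OH)2 is a strong base (each formula unit releases 2 OH-); [OH-] = 0.00132 M.
pOH = -log(0.00132) = 2.88
pH = 14.00 - 2.88 = 11.12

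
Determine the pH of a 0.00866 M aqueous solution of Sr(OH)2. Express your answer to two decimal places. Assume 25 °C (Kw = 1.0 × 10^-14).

Sr(OH)2 is a strong base (each formula unit releases 2 OH-); [OH-] = 0.0173 M.
pOH = -log(0.0173) = 1.76
pH = 14.00 - 1.76 = 12.24

pH = 12.24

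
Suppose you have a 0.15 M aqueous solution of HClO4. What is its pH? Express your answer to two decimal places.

pH = 0.82

HClO4 is a strong acid and dissociates completely, so [H+] = 0.15 M.
pH = -log(0.15) = 0.82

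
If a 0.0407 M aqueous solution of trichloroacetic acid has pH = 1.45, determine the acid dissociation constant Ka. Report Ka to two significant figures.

[H+] = 10^(-1.45) = 3.55 × 10^-2 M
At equilibrium [HA] = 0.0407 − 3.55 × 10^-2 = 5.20 × 10^-3 M
Ka = [H+][A-]/[HA] = (3.55 × 10^-2)² / 5.20 × 10^-3 = 2.4 × 10^-1

Ka = 2.4 × 10^-1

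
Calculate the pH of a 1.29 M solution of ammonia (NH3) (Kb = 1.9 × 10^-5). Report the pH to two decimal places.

NH3 + H2O ⇌ NH4+ + OH-
Kb = x²/(1.29 − x) = 1.9 × 10^-5
Since Kb ≪ C₀, x ≈ √(Kb·C₀) = 4.95 × 10^-3 M.
(x/C₀ = 0.38% < 5%, so the approximation holds.)
pOH = 2.31, so pH = 14.00 − pOH = 11.69

pH = 11.69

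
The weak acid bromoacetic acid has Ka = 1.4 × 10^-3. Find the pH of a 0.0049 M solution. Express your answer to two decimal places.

BrCH2COOH ⇌ BrCH2COO- + H+
Ka = x²/(0.0049 − x) = 1.4 × 10^-3
The 5% rule fails; solving x² + Ka·x − Ka·C₀ = 0 exactly:
x = (−Ka + √(Ka² + 4·Ka·C₀))/2 = 2.01 × 10^-3 M
pH = −log(2.01 × 10^-3) = 2.70

pH = 2.70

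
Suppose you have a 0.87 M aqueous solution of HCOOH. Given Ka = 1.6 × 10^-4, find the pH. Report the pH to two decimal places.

HCOOH ⇌ HCOO- + H+
From the ICE table, Ka = [H+]²/(0.87 − [H+]) = 1.6 × 10^-4.
Since Ka ≪ C₀, [H+] ≈ √(Ka·C₀) = 1.18 × 10^-2 M.
([H+]/C₀ = 1.4% < 5%, so the approximation holds.)
pH = −log[H+] = −log(1.18 × 10^-2) = 1.93

pH = 1.93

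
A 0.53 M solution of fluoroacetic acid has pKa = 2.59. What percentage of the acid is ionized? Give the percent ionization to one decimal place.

6.7%

FCH2COOH ⇌ FCH2COO- + H+; let x = [H+] at equilibrium.
Ka = 10^(−2.59) = 2.57 × 10^-3
Solve x² + 0.00257x − 0.00136 = 0 → x = 3.56 × 10^-2 M
Fraction ionized = 3.56 × 10^-2 / 0.53 = 0.0672 → 6.7%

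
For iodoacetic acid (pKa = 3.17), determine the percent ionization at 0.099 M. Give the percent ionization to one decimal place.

ICH2COOH ⇌ ICH2COO- + H+; let x = [H+] at equilibrium.
Ka = 10^(−3.17) = 6.76 × 10^-4
Solve x² + 0.000676x − 6.69e-05 = 0 → x = 7.85 × 10^-3 M
Fraction ionized = 7.85 × 10^-3 / 0.099 = 0.0793 → 7.9%

7.9%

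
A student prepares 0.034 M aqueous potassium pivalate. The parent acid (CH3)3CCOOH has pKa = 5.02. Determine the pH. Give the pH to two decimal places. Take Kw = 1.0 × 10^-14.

(CH3)3CCOO- is the conjugate base of the weak acid (CH3)3CCOOH.
Ka = 10^(−5.02) = 9.55 × 10^-6
Kb = Kw/Ka = 1.0×10^-14 / 9.55 × 10^-6 = 1.05 × 10^-9
Kb = [OH-]²/(0.034 − [OH-]) = 1.05 × 10^-9
Assume [OH-] ≪ 0.034: [OH-] ≈ √(1.05 × 10^-9 × 0.034) = 5.97 × 10^-6 M
pOH = 5.22, so pH = 14.00 − pOH = 8.78

pH = 8.78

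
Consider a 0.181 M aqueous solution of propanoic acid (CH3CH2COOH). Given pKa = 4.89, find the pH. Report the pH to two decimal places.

pH = 2.82

CH3CH2COOH ⇌ CH3CH2COO- + H+
Ka = 10^(−4.89) = 1.29 × 10^-5
Ka = [H+]²/(0.181 − [H+]) = 1.29 × 10^-5
Assume [H+] ≪ 0.181: [H+] ≈ √(1.29 × 10^-5 × 0.181) = 1.53 × 10^-3 M
pH = −log(1.53 × 10^-3) = 2.82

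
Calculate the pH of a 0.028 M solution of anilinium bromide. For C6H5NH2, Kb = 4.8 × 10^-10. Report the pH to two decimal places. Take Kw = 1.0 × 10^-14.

pH = 3.12

C6H5NH3+ is the conjugate acid of the weak base C6H5NH2.
Ka = Kw/Kb = 1.0×10^-14 / 4.8 × 10^-10 = 2.08 × 10^-5
From the ICE table, Ka = [H+]²/(0.028 − [H+]) = 2.08 × 10^-5.
Since Ka ≪ C₀, [H+] ≈ √(Ka·C₀) = 7.63 × 10^-4 M.
([H+]/C₀ = 2.7% < 5%, so the approximation holds.)
pH = −log(7.63 × 10^-4) = 3.12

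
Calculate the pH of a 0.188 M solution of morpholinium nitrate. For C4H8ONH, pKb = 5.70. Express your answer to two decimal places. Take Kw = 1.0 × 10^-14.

C4H8ONH2+ is the conjugate acid of the weak base C4H8ONH.
Kb = 10^(−5.70) = 2.00 × 10^-6
Ka = Kw/Kb = 1.0×10^-14 / 2.00 × 10^-6 = 5.00 × 10^-9
Ka = [H+]²/(0.188 − [H+]) = 5.00 × 10^-9
Neglecting [H+] in the denominator: [H+] = √(5.00 × 10^-9 × 0.188) = 3.07 × 10^-5 M
Check: 0.016% ionized — well under 5%, approximation valid.
pH = −log(3.07 × 10^-5) = 4.51

pH = 4.51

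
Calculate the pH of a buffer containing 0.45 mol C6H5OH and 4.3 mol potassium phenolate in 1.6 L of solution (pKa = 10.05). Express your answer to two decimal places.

pH = 11.03

pH = pKa + log([A⁻]/[HA]) = 10.05 + log(4.3/0.45)
pH = 10.05 + (+0.980) = 11.03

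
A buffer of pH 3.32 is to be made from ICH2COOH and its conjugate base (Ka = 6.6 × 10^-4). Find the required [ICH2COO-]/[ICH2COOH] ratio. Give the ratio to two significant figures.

ratio = 1.4

pKa = -log(6.6 × 10^-4) = 3.180
pH = pKa + log(r) ⇒ log(r) = 3.32 − 3.180 = +0.140
r = [ICH2COO-]/[ICH2COOH] = 10^(+0.140) = 1.38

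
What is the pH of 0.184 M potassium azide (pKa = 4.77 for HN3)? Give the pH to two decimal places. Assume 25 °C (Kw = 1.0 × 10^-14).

N3- is the conjugate base of the weak acid HN3.
Ka = 10^(−4.77) = 1.70 × 10^-5
Kb = Kw/Ka = 1.0×10^-14 / 1.70 × 10^-5 = 5.88 × 10^-10
Let x = [OH-] at equilibrium. Kb = x²/(0.184 − x).
Assume x ≪ 0.184: x ≈ √(5.88 × 10^-10 × 0.184) = 1.04 × 10^-5 M
(x/C₀ = 0.0057% < 5%, so the approximation holds.)
pOH = 4.98, so pH = 14.00 − pOH = 9.02

pH = 9.02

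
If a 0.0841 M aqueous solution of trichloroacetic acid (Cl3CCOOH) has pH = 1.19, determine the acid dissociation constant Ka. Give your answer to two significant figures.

Ka = 2.1 × 10^-1

[H+] = 10^(-1.19) = 6.46 × 10^-2 M
At equilibrium [HA] = 0.0841 − 6.46 × 10^-2 = 1.95 × 10^-2 M
Ka = [H+][A-]/[HA] = (6.46 × 10^-2)² / 1.95 × 10^-2 = 2.1 × 10^-1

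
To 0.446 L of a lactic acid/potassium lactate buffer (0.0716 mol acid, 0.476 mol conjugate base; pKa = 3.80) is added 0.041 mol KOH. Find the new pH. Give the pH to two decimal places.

pH = 5.03

After neutralization: n(CH3CH(OH)COOH) = 0.0306 mol, n(CH3CH(OH)COO-) = 0.517 mol.
Henderson–Hasselbalch with mole ratio 0.517/0.0306: pH = 3.80 + (+1.228)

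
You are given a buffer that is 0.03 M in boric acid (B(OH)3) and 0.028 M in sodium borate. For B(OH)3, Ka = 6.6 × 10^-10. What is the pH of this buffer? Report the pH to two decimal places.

pKa = −log(6.6 × 10^-10) = 9.180
pH = pKa + log([A⁻]/[HA]) = 9.180 + log(0.028/0.03)
pH = 9.180 + (-0.030) = 9.15

pH = 9.15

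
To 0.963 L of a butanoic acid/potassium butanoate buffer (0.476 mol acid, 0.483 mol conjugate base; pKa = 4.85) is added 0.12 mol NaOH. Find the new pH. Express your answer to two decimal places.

pH = 5.08

OH- converts CH3(CH2)2COOH to CH3(CH2)2COO-: CH3(CH2)2COOH → 0.356 mol, CH3(CH2)2COO- → 0.603 mol.
pH = pKa + log([A⁻]/[HA]) = 4.85 + log(0.603/0.356) = 4.85 +0.229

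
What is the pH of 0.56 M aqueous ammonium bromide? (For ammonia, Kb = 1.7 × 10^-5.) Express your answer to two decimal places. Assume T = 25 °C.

NH4+ is the conjugate acid of the weak base NH3.
Ka = Kw/Kb = 1.0×10^-14 / 1.7 × 10^-5 = 5.88 × 10^-10
Ka = [H+]²/(0.56 − [H+]) = 5.88 × 10^-10
Assume [H+] ≪ 0.56: [H+] ≈ √(5.88 × 10^-10 × 0.56) = 1.81 × 10^-5 M
Check: 0.0032% ionized — well under 5%, approximation valid.
pH = −log[H+] = −log(1.81 × 10^-5) = 4.74

pH = 4.74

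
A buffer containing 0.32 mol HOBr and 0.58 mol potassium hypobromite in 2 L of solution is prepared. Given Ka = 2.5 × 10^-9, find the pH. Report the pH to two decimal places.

pH = 8.86

pKa = −log(2.5 × 10^-9) = 8.602
Using pH = pKa + log([base]/[acid]) with [base]/[acid] = 0.58/0.32:
pH = 8.602 + (+0.258) = 8.86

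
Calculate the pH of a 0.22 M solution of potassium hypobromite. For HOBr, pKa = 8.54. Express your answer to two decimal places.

pH = 10.94

OBr- is the conjugate base of the weak acid HOBr.
Ka = 10^(−8.54) = 2.88 × 10^-9
Kb = Kw/Ka = 1.0×10^-14 / 2.88 × 10^-9 = 3.47 × 10^-6
Kb = x²/(0.22 − x) = 3.47 × 10^-6
Neglecting x in the denominator: x = √(3.47 × 10^-6 × 0.22) = 8.74 × 10^-4 M
pOH = 3.06, so pH = 14.00 − pOH = 10.94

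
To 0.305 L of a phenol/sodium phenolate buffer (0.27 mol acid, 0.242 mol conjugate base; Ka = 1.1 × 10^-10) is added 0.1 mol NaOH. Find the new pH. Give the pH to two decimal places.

OH- converts C6H5OH to C6H5O-: C6H5OH → 0.17 mol, C6H5O- → 0.342 mol.
pKa = −log(1.1 × 10^-10) = 9.959
pH = pKa + log(n_C6H5O-/n_C6H5OH) = 9.959 + log(0.342/0.17) = 9.959 + (+0.304)

pH = 10.26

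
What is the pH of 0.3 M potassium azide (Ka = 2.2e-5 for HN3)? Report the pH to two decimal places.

N3- is the conjugate base of the weak acid HN3.
Kb = Kw/Ka = 1.0×10^-14 / 2.2 × 10^-5 = 4.55 × 10^-10
From the ICE table, Kb = [OH-]²/(0.3 − [OH-]) = 4.55 × 10^-10.
Since Kb ≪ C₀, [OH-] ≈ √(Kb·C₀) = 1.17 × 10^-5 M.
([OH-]/C₀ = 0.0039% < 5%, so the approximation holds.)
pOH = 4.93, so pH = 14.00 − pOH = 9.07

pH = 9.07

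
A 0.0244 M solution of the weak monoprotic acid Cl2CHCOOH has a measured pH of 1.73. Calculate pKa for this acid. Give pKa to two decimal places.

[H+] = 10^(-1.73) = 1.86 × 10^-2 M
At equilibrium [HA] = 0.0244 − 1.86 × 10^-2 = 5.80 × 10^-3 M
Ka = [H+][A-]/[HA] = (1.86 × 10^-2)² / 5.80 × 10^-3 = 5.96 × 10^-2
pKa = -log(5.96 × 10^-2) = 1.22

pKa = 1.22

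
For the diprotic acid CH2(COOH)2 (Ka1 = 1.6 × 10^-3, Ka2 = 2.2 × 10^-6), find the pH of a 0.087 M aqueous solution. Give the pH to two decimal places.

Since Ka1 ≫ Ka2, the first ionization dominates [H+].
Ka1 = x²/(0.087 − x) = 1.6 × 10^-3
Solving the quadratic: x = (−Ka1 + √(Ka1² + 4·Ka1·C₀))/2 = 1.10 × 10^-2 M
pH = −log(1.10 × 10^-2) = 1.96

pH = 1.96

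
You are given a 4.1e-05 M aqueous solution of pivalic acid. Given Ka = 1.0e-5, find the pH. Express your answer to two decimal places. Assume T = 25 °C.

pH = 4.80

(CH3)3CCOOH ⇌ (CH3)3CCOO- + H+
From the ICE table, Ka = [H+]²/(4.1e-05 − [H+]) = 1.0 × 10^-5.
The 5% rule fails; solving [H+]² + Ka·[H+] − Ka·C₀ = 0 exactly:
[H+] = [−1e-05 + √(1e-05² + 1.64e-09)]/2 = 1.59 × 10^-5 M
pH = −log(1.59 × 10^-5) = 4.80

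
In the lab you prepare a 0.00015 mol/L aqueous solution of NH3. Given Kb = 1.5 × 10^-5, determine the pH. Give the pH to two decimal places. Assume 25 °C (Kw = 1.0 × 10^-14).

NH3 + H2O ⇌ NH4+ + OH-
From the ICE table, Kb = [OH-]²/(0.00015 − [OH-]) = 1.5 × 10^-5.
[OH-] is not negligible relative to C₀; solve [OH-]² + 1.5e-05·[OH-] − 2.25e-09 = 0.
[OH-] = (−Kb + √(Kb² + 4·Kb·C₀))/2 = 4.05 × 10^-5 M
pOH = −log(4.05 × 10^-5) = 4.39; pH = 14.00 − 4.39 = 9.61

pH = 9.61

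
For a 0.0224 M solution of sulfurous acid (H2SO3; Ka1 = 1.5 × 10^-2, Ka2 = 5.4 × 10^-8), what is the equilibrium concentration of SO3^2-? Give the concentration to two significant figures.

First ionization gives [H+] ≈ [HSO3-] = 1.23 × 10^-2 M.
Second step: Ka2 = [H+][SO3^2-]/[HSO3-] ≈ [SO3^2-] (since [H+] ≈ [HSO3-]).
So [SO3^2-] ≈ Ka2.

5.4 × 10^-8 M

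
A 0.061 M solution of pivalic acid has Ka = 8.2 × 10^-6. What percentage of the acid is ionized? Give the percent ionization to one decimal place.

1.2%

(CH3)3CCOOH ⇌ (CH3)3CCOO- + H+; let x = [H+] at equilibrium.
x ≈ √(Ka·C₀) = √(8.2 × 10^-6 × 0.061) = 7.07 × 10^-4 M
Fraction ionized = 7.07 × 10^-4 / 0.061 = 0.0116 → 1.2%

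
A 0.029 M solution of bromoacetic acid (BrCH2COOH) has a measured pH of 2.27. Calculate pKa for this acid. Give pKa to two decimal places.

[H+] = 10^(-2.27) = 5.37 × 10^-3 M
At equilibrium [HA] = 0.029 − 5.37 × 10^-3 = 2.36 × 10^-2 M
Ka = [H+][A-]/[HA] = (5.37 × 10^-3)² / 2.36 × 10^-2 = 1.22 × 10^-3
pKa = -log(1.22 × 10^-3) = 2.91

pKa = 2.91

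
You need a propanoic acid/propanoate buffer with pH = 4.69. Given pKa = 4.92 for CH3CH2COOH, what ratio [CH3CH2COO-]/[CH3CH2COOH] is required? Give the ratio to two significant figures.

ratio = 0.59

pH = pKa + log(r) ⇒ log(r) = 4.69 − 4.92 = -0.23
r = [CH3CH2COO-]/[CH3CH2COOH] = 10^(-0.23) = 0.589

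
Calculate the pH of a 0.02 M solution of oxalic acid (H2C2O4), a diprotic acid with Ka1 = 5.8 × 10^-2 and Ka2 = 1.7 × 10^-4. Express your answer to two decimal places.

pH = 1.80

Since Ka1 ≫ Ka2, the first ionization dominates [H+].
Ka1 = x²/(0.02 − x) = 5.8 × 10^-2
Solving the quadratic: x = (−Ka1 + √(Ka1² + 4·Ka1·C₀))/2 = 1.57 × 10^-2 M
pH = −log(1.57 × 10^-2) = 1.80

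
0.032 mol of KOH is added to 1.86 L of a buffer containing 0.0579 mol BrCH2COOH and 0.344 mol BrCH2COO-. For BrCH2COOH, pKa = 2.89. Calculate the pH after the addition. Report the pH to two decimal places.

pH = 4.05

OH- converts BrCH2COOH to BrCH2COO-: BrCH2COOH → 0.0259 mol, BrCH2COO- → 0.376 mol.
Henderson–Hasselbalch with mole ratio 0.376/0.0259: pH = 2.89 + (+1.162)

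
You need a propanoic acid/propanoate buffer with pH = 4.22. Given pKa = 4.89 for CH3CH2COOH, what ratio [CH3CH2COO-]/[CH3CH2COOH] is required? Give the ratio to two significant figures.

ratio = 0.21

pH = pKa + log(r) ⇒ log(r) = 4.22 − 4.89 = -0.67
r = [CH3CH2COO-]/[CH3CH2COOH] = 10^(-0.67) = 0.214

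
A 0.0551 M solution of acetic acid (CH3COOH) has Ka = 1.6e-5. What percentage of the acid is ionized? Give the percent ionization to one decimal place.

1.7%

CH3COOH ⇌ CH3COO- + H+; let x = [H+] at equilibrium.
x ≈ √(Ka·C₀) = √(1.6 × 10^-5 × 0.0551) = 9.39 × 10^-4 M
Fraction ionized = 9.39 × 10^-4 / 0.0551 = 0.0170 → 1.7%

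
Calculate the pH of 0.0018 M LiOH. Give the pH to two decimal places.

pH = 11.26

LiOH is a strong base; [OH-] = 0.0018 M.
pOH = -log(0.0018) = 2.74
pH = 14.00 - 2.74 = 11.26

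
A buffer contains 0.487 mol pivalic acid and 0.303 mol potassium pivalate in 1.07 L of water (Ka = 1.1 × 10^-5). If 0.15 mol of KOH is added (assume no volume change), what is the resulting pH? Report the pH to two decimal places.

pH = 5.09

OH- converts (CH3)3CCOOH to (CH3)3CCOO-: (CH3)3CCOOH → 0.337 mol, (CH3)3CCOO- → 0.453 mol.
pKa = −log(1.1 × 10^-5) = 4.959
Henderson–Hasselbalch with mole ratio 0.453/0.337: pH = 4.959 + (+0.128)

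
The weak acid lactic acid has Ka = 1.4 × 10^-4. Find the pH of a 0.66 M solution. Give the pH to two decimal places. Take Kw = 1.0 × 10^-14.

pH = 2.02

CH3CH(OH)COOH ⇌ CH3CH(OH)COO- + H+
Ka = [H+]²/(0.66 − [H+]) = 1.4 × 10^-4
Since Ka ≪ C₀, [H+] ≈ √(Ka·C₀) = 9.61 × 10^-3 M.
([H+]/C₀ = 1.5% < 5%, so the approximation holds.)
pH = −log[H+] = −log(9.61 × 10^-3) = 2.02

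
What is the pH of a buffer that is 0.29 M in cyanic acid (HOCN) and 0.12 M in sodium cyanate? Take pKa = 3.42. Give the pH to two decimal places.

pH = 3.04

Using pH = pKa + log([base]/[acid]) with [base]/[acid] = 0.12/0.29:
pH = 3.42 + (-0.383) = 3.04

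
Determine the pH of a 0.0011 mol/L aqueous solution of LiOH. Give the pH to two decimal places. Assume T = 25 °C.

LiOH is a strong base; [OH-] = 0.0011 M.
pOH = -log(0.0011) = 2.96
pH = 14.00 - 2.96 = 11.04

pH = 11.04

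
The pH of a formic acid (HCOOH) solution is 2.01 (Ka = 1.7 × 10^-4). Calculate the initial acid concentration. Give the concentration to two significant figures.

C₀ = 5.7 × 10^-1 M

[H+] = 10^(-2.01) = 9.77 × 10^-3 M = x
Ka = x²/(C₀ − x) ⇒ C₀ = x + x²/Ka
C₀ = 9.77 × 10^-3 + (9.77 × 10^-3)²/(1.7 × 10^-4) = 5.71 × 10^-1 M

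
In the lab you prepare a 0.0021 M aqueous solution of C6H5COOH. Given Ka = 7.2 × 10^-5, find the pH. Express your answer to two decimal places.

C6H5COOH ⇌ C6H5COO- + H+
Ka = x²/(0.0021 − x) = 7.2 × 10^-5
Here C₀/Ka ≈ 29.2, so the small-x approximation fails. Use the quadratic:
x = [−7.2e-05 + √(7.2e-05² + 6.05e-07)]/2 = 3.55 × 10^-4 M
pH = −log(3.55 × 10^-4) = 3.45

pH = 3.45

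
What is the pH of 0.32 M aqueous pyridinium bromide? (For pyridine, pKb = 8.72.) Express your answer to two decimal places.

C5H5NH+ is the conjugate acid of the weak base C5H5N.
Kb = 10^(−8.72) = 1.91 × 10^-9
Ka = Kw/Kb = 1.0×10^-14 / 1.91 × 10^-9 = 5.24 × 10^-6
Ka = [H+]²/(0.32 − [H+]) = 5.24 × 10^-6
Since Ka ≪ C₀, [H+] ≈ √(Ka·C₀) = 1.29 × 10^-3 M.
([H+]/C₀ = 0.4% < 5%, so the approximation holds.)
pH = −log(1.29 × 10^-3) = 2.89

pH = 2.89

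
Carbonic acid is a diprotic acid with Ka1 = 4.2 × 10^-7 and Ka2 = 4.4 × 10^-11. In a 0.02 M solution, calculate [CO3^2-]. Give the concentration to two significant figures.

First ionization gives [H+] ≈ [HCO3-] = 9.17 × 10^-5 M.
Second step: Ka2 = [H+][CO3^2-]/[HCO3-] ≈ [CO3^2-] (since [H+] ≈ [HCO3-]).
So [CO3^2-] ≈ Ka2.

4.4 × 10^-11 M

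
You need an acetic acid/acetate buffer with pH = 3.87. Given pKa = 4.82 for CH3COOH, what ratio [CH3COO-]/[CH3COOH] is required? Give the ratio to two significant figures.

pH = pKa + log(r) ⇒ log(r) = 3.87 − 4.82 = -0.95
r = [CH3COO-]/[CH3COOH] = 10^(-0.95) = 0.112

ratio = 0.11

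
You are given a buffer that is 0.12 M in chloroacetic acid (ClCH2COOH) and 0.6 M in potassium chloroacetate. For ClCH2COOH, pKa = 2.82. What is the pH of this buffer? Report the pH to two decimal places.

Using pH = pKa + log([base]/[acid]) with [base]/[acid] = 0.6/0.12:
pH = 2.82 + (+0.699) = 3.52

pH = 3.52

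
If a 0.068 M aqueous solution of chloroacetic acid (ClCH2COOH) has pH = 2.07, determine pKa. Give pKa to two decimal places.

pKa = 2.91

[H+] = 10^(-2.07) = 8.51 × 10^-3 M
At equilibrium [HA] = 0.068 − 8.51 × 10^-3 = 5.95 × 10^-2 M
Ka = [H+][A-]/[HA] = (8.51 × 10^-3)² / 5.95 × 10^-2 = 1.22 × 10^-3
pKa = -log(1.22 × 10^-3) = 2.91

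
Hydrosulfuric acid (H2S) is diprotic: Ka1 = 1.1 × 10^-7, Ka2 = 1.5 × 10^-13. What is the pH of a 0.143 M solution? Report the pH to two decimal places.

Ka1 ≫ Ka2, so treat the first dissociation as the only significant source of H+.
Ka1 = x²/(0.143 − x) = 1.1 × 10^-7
x ≈ √(1.1 × 10^-7 × 0.143) = 1.25 × 10^-4 M
pH = −log(1.25 × 10^-4) = 3.90

pH = 3.90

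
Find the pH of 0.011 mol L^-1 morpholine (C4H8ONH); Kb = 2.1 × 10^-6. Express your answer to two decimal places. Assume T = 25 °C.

pH = 10.18

C4H8ONH + H2O ⇌ C4H8ONH2+ + OH-
From the ICE table, Kb = [OH-]²/(0.011 − [OH-]) = 2.1 × 10^-6.
Since Kb ≪ C₀, [OH-] ≈ √(Kb·C₀) = 1.52 × 10^-4 M.
Check: 1.4% ionized — well under 5%, approximation valid.
pOH = −log(1.52 × 10^-4) = 3.82; pH = 14.00 − 3.82 = 10.18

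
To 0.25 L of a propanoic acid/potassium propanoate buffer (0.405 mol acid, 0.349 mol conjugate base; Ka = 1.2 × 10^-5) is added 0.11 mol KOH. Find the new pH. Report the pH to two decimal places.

OH- converts CH3CH2COOH to CH3CH2COO-: CH3CH2COOH → 0.295 mol, CH3CH2COO- → 0.459 mol.
pKa = −log(1.2 × 10^-5) = 4.921
Henderson–Hasselbalch with mole ratio 0.459/0.295: pH = 4.921 + (+0.192)

pH = 5.11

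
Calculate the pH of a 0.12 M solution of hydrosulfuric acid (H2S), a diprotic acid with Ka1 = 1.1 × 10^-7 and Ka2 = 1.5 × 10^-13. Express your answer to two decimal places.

Ka1 ≫ Ka2, so treat the first dissociation as the only significant source of H+.
Ka1 = x²/(0.12 − x) = 1.1 × 10^-7
x ≈ √(1.1 × 10^-7 × 0.12) = 1.15 × 10^-4 M
pH = −log(1.15 × 10^-4) = 3.94

pH = 3.94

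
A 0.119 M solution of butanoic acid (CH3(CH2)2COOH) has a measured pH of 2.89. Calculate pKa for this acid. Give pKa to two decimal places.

pKa = 4.85

[H+] = 10^(-2.89) = 1.29 × 10^-3 M
At equilibrium [HA] = 0.119 − 1.29 × 10^-3 = 1.18 × 10^-1 M
Ka = [H+][A-]/[HA] = (1.29 × 10^-3)² / 1.18 × 10^-1 = 1.41 × 10^-5
pKa = -log(1.41 × 10^-5) = 4.85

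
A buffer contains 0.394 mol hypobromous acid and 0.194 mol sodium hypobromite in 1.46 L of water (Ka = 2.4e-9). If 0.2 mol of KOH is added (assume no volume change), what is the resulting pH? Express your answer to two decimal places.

pH = 8.93

After neutralization: n(HOBr) = 0.194 mol, n(OBr-) = 0.394 mol.
pKa = −log(2.4 × 10^-9) = 8.620
pH = pKa + log(n_OBr-/n_HOBr) = 8.620 + log(0.394/0.194) = 8.620 + (+0.308)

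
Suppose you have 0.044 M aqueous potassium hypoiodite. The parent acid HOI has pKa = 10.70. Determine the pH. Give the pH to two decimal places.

pH = 11.65

OI- is the conjugate base of the weak acid HOI.
Ka = 10^(−10.70) = 2.00 × 10^-11
Kb = Kw/Ka = 1.0×10^-14 / 2.00 × 10^-11 = 5.00 × 10^-4
Kb = [OH-]²/(0.044 − [OH-]) = 5.00 × 10^-4
Here C₀/Kb ≈ 88, so the small-[OH-] approximation fails. Use the quadratic:
[OH-] = (−Kb + √(Kb² + 4·Kb·C₀))/2 = 4.45 × 10^-3 M
pOH = 2.35, so pH = 14.00 − pOH = 11.65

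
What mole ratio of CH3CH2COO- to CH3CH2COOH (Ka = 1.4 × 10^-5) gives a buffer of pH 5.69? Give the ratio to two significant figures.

pKa = -log(1.4 × 10^-5) = 4.854
pH = pKa + log(r) ⇒ log(r) = 5.69 − 4.854 = +0.836
r = [CH3CH2COO-]/[CH3CH2COOH] = 10^(+0.836) = 6.85

ratio = 6.9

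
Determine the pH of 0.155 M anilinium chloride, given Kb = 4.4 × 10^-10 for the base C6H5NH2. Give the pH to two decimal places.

pH = 2.73

C6H5NH3+ is the conjugate acid of the weak base C6H5NH2.
Ka = Kw/Kb = 1.0×10^-14 / 4.4 × 10^-10 = 2.27 × 10^-5
Let x = [H+] at equilibrium. Ka = x²/(0.155 − x).
Assume x ≪ 0.155: x ≈ √(2.27 × 10^-5 × 0.155) = 1.88 × 10^-3 M
(x/C₀ = 1.2% < 5%, so the approximation holds.)
pH = −log[H+] = −log(1.88 × 10^-3) = 2.73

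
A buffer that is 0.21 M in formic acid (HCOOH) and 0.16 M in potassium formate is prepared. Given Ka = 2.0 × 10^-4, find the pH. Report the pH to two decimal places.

pKa = −log(2.0 × 10^-4) = 3.699
Using pH = pKa + log([base]/[acid]) with [base]/[acid] = 0.16/0.21:
pH = 3.699 + (-0.118) = 3.58

pH = 3.58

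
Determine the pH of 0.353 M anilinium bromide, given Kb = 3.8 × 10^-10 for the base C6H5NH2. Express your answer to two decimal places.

pH = 2.52

C6H5NH3+ is the conjugate acid of the weak base C6H5NH2.
Ka = Kw/Kb = 1.0×10^-14 / 3.8 × 10^-10 = 2.63 × 10^-5
Ka = [H+]²/(0.353 − [H+]) = 2.63 × 10^-5
Assume [H+] ≪ 0.353: [H+] ≈ √(2.63 × 10^-5 × 0.353) = 3.05 × 10^-3 M
pH = −log[H+] = −log(3.05 × 10^-3) = 2.52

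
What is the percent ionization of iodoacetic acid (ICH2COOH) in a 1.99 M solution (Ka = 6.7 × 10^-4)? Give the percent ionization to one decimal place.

ICH2COOH ⇌ ICH2COO- + H+; let x = [H+] at equilibrium.
x ≈ √(Ka·C₀) = √(6.7 × 10^-4 × 1.99) = 3.65 × 10^-2 M
% ionization = x/C₀ × 100% = 3.65 × 10^-2/1.99 × 100% = 1.8%

1.8%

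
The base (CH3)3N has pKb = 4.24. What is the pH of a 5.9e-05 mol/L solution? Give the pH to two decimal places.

pH = 9.56

(CH3)3N + H2O ⇌ (CH3)3NH+ + OH-
Kb = 10^(−4.24) = 5.75 × 10^-5
Kb = x²/(5.9e-05 − x) = 5.75 × 10^-5
Here C₀/Kb ≈ 1.03, so the small-x approximation fails. Use the quadratic:
x = (−Kb + √(Kb² + 4·Kb·C₀))/2 = 3.62 × 10^-5 M
pOH = 4.44, so pH = 14.00 − pOH = 9.56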